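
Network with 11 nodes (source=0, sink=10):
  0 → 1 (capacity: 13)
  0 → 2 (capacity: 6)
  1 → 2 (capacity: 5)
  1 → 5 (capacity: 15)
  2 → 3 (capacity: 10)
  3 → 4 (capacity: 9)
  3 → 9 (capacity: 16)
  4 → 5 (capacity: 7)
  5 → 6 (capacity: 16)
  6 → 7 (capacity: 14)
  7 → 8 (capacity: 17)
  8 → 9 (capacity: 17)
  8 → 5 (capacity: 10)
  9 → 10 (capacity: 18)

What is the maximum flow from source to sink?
Maximum flow = 18

Max flow: 18

Flow assignment:
  0 → 1: 13/13
  0 → 2: 5/6
  1 → 2: 4/5
  1 → 5: 9/15
  2 → 3: 9/10
  3 → 9: 9/16
  5 → 6: 9/16
  6 → 7: 9/14
  7 → 8: 9/17
  8 → 9: 9/17
  9 → 10: 18/18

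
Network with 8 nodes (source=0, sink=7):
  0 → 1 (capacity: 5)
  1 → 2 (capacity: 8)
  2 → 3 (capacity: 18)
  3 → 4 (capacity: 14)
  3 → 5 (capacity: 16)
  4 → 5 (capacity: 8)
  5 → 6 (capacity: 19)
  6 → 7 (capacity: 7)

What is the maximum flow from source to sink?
Maximum flow = 5

Max flow: 5

Flow assignment:
  0 → 1: 5/5
  1 → 2: 5/8
  2 → 3: 5/18
  3 → 5: 5/16
  5 → 6: 5/19
  6 → 7: 5/7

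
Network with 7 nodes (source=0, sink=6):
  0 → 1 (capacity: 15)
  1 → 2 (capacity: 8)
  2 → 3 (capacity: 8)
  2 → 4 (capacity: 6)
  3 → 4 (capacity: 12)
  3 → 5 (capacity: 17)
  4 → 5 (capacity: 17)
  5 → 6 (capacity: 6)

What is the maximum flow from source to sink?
Maximum flow = 6

Max flow: 6

Flow assignment:
  0 → 1: 6/15
  1 → 2: 6/8
  2 → 3: 6/8
  3 → 5: 6/17
  5 → 6: 6/6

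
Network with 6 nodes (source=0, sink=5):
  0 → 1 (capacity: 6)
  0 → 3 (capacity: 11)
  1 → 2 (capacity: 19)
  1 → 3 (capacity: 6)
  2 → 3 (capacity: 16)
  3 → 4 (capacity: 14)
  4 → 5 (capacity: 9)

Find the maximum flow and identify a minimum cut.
Max flow = 9, Min cut edges: (4,5)

Maximum flow: 9
Minimum cut: (4,5)
Partition: S = [0, 1, 2, 3, 4], T = [5]

Max-flow min-cut theorem verified: both equal 9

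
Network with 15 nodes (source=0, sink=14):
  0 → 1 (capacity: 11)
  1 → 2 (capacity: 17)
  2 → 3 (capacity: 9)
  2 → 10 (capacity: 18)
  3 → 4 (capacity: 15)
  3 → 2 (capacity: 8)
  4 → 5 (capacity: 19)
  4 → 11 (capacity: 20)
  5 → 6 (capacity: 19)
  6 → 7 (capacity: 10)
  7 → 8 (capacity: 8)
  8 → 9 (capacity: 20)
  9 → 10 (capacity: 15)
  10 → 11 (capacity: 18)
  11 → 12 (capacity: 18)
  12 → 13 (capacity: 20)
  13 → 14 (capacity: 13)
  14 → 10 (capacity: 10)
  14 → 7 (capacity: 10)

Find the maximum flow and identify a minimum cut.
Max flow = 11, Min cut edges: (0,1)

Maximum flow: 11
Minimum cut: (0,1)
Partition: S = [0], T = [1, 2, 3, 4, 5, 6, 7, 8, 9, 10, 11, 12, 13, 14]

Max-flow min-cut theorem verified: both equal 11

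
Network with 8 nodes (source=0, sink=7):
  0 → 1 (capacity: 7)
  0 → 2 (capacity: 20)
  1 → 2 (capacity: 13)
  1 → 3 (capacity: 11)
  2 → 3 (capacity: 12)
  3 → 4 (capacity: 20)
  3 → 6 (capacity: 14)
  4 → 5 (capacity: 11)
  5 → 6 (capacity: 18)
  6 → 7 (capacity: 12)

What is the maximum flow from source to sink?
Maximum flow = 12

Max flow: 12

Flow assignment:
  0 → 2: 12/20
  2 → 3: 12/12
  3 → 4: 5/20
  3 → 6: 7/14
  4 → 5: 5/11
  5 → 6: 5/18
  6 → 7: 12/12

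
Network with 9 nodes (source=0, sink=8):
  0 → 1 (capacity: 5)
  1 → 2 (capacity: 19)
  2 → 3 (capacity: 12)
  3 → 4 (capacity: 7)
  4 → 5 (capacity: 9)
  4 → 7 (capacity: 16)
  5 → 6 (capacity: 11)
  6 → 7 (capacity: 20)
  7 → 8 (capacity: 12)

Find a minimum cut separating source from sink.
Min cut value = 5, edges: (0,1)

Min cut value: 5
Partition: S = [0], T = [1, 2, 3, 4, 5, 6, 7, 8]
Cut edges: (0,1)

By max-flow min-cut theorem, max flow = min cut = 5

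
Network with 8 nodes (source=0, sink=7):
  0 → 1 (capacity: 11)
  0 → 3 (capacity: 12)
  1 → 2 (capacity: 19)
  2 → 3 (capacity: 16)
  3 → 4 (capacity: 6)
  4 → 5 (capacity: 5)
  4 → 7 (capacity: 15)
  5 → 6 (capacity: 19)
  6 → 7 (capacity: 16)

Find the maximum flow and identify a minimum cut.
Max flow = 6, Min cut edges: (3,4)

Maximum flow: 6
Minimum cut: (3,4)
Partition: S = [0, 1, 2, 3], T = [4, 5, 6, 7]

Max-flow min-cut theorem verified: both equal 6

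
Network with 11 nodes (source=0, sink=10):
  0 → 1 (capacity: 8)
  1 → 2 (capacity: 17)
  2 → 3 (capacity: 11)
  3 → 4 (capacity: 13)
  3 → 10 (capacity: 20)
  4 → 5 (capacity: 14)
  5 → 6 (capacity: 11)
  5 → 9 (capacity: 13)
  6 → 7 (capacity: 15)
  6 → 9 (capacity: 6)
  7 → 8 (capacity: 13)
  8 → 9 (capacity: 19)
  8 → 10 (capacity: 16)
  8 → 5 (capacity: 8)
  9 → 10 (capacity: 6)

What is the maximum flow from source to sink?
Maximum flow = 8

Max flow: 8

Flow assignment:
  0 → 1: 8/8
  1 → 2: 8/17
  2 → 3: 8/11
  3 → 10: 8/20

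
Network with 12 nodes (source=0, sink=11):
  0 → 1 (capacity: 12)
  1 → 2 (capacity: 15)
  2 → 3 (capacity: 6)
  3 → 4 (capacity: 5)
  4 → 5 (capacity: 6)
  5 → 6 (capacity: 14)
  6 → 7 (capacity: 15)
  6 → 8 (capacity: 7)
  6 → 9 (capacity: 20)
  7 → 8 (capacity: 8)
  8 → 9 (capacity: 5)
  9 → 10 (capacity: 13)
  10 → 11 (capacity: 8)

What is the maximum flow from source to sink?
Maximum flow = 5

Max flow: 5

Flow assignment:
  0 → 1: 5/12
  1 → 2: 5/15
  2 → 3: 5/6
  3 → 4: 5/5
  4 → 5: 5/6
  5 → 6: 5/14
  6 → 9: 5/20
  9 → 10: 5/13
  10 → 11: 5/8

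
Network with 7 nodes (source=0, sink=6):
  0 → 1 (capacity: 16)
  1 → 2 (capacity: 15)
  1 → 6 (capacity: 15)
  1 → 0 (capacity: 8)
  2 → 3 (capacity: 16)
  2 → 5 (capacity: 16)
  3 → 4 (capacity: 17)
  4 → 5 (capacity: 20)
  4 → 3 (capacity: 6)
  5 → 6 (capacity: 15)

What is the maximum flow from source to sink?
Maximum flow = 16

Max flow: 16

Flow assignment:
  0 → 1: 16/16
  1 → 2: 1/15
  1 → 6: 15/15
  2 → 5: 1/16
  5 → 6: 1/15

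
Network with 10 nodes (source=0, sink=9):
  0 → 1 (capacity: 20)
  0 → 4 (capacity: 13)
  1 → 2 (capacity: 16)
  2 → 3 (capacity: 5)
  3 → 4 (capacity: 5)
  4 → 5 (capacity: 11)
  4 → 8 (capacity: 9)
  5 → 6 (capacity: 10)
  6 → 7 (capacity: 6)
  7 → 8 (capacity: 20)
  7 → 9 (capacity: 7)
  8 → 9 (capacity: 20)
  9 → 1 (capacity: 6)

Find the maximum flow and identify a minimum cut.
Max flow = 15, Min cut edges: (4,8), (6,7)

Maximum flow: 15
Minimum cut: (4,8), (6,7)
Partition: S = [0, 1, 2, 3, 4, 5, 6], T = [7, 8, 9]

Max-flow min-cut theorem verified: both equal 15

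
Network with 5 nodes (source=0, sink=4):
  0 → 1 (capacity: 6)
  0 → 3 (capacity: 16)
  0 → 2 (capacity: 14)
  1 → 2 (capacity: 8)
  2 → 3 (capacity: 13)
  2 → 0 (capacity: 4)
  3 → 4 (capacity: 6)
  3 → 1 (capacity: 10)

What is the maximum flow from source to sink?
Maximum flow = 6

Max flow: 6

Flow assignment:
  0 → 1: 6/6
  1 → 2: 6/8
  2 → 3: 6/13
  3 → 4: 6/6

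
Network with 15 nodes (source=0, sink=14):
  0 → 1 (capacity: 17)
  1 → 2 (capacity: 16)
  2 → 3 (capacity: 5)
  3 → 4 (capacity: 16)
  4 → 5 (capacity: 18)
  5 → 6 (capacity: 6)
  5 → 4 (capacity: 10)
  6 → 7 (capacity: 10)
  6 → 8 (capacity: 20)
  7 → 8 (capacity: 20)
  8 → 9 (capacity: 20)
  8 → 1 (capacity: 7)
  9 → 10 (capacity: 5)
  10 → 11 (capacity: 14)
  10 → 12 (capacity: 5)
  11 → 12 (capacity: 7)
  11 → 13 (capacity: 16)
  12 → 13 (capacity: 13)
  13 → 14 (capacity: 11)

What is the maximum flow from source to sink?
Maximum flow = 5

Max flow: 5

Flow assignment:
  0 → 1: 5/17
  1 → 2: 5/16
  2 → 3: 5/5
  3 → 4: 5/16
  4 → 5: 5/18
  5 → 6: 5/6
  6 → 8: 5/20
  8 → 9: 5/20
  9 → 10: 5/5
  10 → 11: 5/14
  11 → 13: 5/16
  13 → 14: 5/11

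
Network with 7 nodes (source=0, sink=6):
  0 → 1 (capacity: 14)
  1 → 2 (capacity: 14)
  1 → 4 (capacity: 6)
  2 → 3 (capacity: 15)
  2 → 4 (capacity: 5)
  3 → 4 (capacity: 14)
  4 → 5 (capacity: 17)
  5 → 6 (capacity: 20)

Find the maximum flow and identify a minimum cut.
Max flow = 14, Min cut edges: (0,1)

Maximum flow: 14
Minimum cut: (0,1)
Partition: S = [0], T = [1, 2, 3, 4, 5, 6]

Max-flow min-cut theorem verified: both equal 14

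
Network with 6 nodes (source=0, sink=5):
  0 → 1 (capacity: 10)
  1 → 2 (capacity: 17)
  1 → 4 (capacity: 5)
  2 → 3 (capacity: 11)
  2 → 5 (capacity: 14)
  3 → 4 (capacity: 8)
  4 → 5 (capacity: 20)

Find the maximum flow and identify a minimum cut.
Max flow = 10, Min cut edges: (0,1)

Maximum flow: 10
Minimum cut: (0,1)
Partition: S = [0], T = [1, 2, 3, 4, 5]

Max-flow min-cut theorem verified: both equal 10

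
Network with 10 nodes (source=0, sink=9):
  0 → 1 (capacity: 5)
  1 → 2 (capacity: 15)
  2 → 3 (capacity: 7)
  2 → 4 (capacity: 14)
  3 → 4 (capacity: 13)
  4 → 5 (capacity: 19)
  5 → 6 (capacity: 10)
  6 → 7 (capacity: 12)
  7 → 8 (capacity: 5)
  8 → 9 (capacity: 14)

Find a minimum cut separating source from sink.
Min cut value = 5, edges: (7,8)

Min cut value: 5
Partition: S = [0, 1, 2, 3, 4, 5, 6, 7], T = [8, 9]
Cut edges: (7,8)

By max-flow min-cut theorem, max flow = min cut = 5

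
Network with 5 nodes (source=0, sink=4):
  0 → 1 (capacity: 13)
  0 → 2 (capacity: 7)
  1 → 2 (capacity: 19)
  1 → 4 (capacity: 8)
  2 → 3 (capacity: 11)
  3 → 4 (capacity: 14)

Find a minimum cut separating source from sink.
Min cut value = 19, edges: (1,4), (2,3)

Min cut value: 19
Partition: S = [0, 1, 2], T = [3, 4]
Cut edges: (1,4), (2,3)

By max-flow min-cut theorem, max flow = min cut = 19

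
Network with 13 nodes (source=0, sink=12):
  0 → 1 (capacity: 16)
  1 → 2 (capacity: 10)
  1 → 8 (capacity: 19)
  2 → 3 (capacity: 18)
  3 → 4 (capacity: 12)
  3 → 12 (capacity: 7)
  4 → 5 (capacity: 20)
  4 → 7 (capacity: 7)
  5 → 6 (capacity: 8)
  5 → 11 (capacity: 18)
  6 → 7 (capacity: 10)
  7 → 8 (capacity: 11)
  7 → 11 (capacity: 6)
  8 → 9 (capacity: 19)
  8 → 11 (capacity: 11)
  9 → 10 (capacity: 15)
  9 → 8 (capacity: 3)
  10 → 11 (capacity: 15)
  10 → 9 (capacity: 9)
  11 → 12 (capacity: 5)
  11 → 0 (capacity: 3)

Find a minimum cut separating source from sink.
Min cut value = 12, edges: (3,12), (11,12)

Min cut value: 12
Partition: S = [0, 1, 2, 3, 4, 5, 6, 7, 8, 9, 10, 11], T = [12]
Cut edges: (3,12), (11,12)

By max-flow min-cut theorem, max flow = min cut = 12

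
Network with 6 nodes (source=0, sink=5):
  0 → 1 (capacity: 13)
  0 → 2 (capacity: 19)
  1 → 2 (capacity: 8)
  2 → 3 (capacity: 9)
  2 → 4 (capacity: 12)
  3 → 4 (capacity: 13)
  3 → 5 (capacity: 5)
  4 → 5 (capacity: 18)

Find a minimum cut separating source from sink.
Min cut value = 21, edges: (2,3), (2,4)

Min cut value: 21
Partition: S = [0, 1, 2], T = [3, 4, 5]
Cut edges: (2,3), (2,4)

By max-flow min-cut theorem, max flow = min cut = 21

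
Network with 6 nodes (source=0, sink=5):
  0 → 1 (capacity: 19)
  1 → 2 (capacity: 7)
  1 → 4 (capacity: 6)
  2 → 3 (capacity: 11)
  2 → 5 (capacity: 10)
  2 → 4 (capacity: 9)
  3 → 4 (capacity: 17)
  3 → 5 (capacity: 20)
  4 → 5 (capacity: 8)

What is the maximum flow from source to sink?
Maximum flow = 13

Max flow: 13

Flow assignment:
  0 → 1: 13/19
  1 → 2: 7/7
  1 → 4: 6/6
  2 → 5: 7/10
  4 → 5: 6/8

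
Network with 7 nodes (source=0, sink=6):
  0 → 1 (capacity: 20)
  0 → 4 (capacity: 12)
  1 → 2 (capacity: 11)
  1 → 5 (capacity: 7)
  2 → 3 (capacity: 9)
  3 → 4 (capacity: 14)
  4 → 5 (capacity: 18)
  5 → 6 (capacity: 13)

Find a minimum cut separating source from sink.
Min cut value = 13, edges: (5,6)

Min cut value: 13
Partition: S = [0, 1, 2, 3, 4, 5], T = [6]
Cut edges: (5,6)

By max-flow min-cut theorem, max flow = min cut = 13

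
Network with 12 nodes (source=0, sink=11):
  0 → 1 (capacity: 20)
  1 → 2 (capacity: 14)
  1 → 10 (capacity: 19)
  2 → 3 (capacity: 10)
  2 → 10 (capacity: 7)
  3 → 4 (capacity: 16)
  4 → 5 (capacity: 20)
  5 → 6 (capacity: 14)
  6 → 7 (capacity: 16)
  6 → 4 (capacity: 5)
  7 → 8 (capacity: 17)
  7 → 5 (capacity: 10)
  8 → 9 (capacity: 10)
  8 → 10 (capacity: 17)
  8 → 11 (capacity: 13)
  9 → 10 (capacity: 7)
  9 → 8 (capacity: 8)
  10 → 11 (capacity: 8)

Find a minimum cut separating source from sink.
Min cut value = 18, edges: (2,3), (10,11)

Min cut value: 18
Partition: S = [0, 1, 2, 10], T = [3, 4, 5, 6, 7, 8, 9, 11]
Cut edges: (2,3), (10,11)

By max-flow min-cut theorem, max flow = min cut = 18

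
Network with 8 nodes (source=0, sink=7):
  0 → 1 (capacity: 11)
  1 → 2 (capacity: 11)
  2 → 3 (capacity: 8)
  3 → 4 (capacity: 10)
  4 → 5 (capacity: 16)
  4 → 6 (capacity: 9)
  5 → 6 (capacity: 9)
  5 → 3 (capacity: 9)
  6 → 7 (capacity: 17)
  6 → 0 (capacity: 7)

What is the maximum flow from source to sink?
Maximum flow = 8

Max flow: 8

Flow assignment:
  0 → 1: 8/11
  1 → 2: 8/11
  2 → 3: 8/8
  3 → 4: 8/10
  4 → 6: 8/9
  6 → 7: 8/17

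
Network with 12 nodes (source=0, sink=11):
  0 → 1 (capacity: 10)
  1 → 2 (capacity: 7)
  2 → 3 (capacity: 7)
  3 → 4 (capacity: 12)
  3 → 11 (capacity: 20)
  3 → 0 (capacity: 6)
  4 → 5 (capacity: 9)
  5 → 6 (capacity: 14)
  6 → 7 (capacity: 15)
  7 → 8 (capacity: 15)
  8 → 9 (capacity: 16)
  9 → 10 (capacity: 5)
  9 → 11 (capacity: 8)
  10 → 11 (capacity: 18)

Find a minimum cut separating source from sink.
Min cut value = 7, edges: (2,3)

Min cut value: 7
Partition: S = [0, 1, 2], T = [3, 4, 5, 6, 7, 8, 9, 10, 11]
Cut edges: (2,3)

By max-flow min-cut theorem, max flow = min cut = 7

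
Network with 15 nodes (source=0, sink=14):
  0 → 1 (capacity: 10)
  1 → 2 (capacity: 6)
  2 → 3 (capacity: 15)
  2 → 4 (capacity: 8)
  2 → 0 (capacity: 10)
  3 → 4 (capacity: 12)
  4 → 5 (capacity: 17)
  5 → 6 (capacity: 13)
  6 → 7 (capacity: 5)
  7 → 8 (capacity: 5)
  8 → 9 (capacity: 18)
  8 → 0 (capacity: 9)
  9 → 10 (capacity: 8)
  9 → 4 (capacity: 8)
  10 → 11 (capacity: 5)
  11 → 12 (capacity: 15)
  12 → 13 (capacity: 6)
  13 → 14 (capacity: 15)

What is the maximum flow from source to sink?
Maximum flow = 5

Max flow: 5

Flow assignment:
  0 → 1: 6/10
  1 → 2: 6/6
  2 → 4: 5/8
  2 → 0: 1/10
  4 → 5: 5/17
  5 → 6: 5/13
  6 → 7: 5/5
  7 → 8: 5/5
  8 → 9: 5/18
  9 → 10: 5/8
  10 → 11: 5/5
  11 → 12: 5/15
  12 → 13: 5/6
  13 → 14: 5/15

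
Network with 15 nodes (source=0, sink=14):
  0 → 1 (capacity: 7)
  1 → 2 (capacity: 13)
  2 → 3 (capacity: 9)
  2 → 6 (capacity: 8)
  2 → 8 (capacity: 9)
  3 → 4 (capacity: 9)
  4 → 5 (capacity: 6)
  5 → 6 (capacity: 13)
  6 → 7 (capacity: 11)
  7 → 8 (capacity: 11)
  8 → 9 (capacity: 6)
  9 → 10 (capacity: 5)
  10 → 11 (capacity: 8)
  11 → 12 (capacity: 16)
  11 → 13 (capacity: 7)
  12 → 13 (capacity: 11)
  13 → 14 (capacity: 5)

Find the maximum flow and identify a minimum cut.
Max flow = 5, Min cut edges: (13,14)

Maximum flow: 5
Minimum cut: (13,14)
Partition: S = [0, 1, 2, 3, 4, 5, 6, 7, 8, 9, 10, 11, 12, 13], T = [14]

Max-flow min-cut theorem verified: both equal 5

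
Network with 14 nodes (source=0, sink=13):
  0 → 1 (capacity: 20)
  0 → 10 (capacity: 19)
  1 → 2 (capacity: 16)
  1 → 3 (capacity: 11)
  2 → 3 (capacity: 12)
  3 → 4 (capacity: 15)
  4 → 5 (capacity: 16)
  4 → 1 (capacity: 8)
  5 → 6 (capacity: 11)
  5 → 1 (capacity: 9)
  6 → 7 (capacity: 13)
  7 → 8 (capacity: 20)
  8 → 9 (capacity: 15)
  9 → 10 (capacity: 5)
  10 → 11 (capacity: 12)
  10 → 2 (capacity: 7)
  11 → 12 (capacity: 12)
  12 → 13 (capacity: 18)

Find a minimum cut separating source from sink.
Min cut value = 12, edges: (11,12)

Min cut value: 12
Partition: S = [0, 1, 2, 3, 4, 5, 6, 7, 8, 9, 10, 11], T = [12, 13]
Cut edges: (11,12)

By max-flow min-cut theorem, max flow = min cut = 12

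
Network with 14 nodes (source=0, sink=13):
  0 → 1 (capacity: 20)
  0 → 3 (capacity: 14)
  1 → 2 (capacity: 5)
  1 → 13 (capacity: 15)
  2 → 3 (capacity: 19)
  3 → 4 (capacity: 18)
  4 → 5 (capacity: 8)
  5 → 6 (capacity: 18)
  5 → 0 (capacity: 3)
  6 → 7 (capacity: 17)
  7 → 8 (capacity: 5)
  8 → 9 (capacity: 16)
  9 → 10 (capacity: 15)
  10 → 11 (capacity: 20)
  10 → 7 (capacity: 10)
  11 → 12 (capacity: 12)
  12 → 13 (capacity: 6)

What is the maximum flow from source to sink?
Maximum flow = 20

Max flow: 20

Flow assignment:
  0 → 1: 15/20
  0 → 3: 8/14
  1 → 13: 15/15
  3 → 4: 8/18
  4 → 5: 8/8
  5 → 6: 5/18
  5 → 0: 3/3
  6 → 7: 5/17
  7 → 8: 5/5
  8 → 9: 5/16
  9 → 10: 5/15
  10 → 11: 5/20
  11 → 12: 5/12
  12 → 13: 5/6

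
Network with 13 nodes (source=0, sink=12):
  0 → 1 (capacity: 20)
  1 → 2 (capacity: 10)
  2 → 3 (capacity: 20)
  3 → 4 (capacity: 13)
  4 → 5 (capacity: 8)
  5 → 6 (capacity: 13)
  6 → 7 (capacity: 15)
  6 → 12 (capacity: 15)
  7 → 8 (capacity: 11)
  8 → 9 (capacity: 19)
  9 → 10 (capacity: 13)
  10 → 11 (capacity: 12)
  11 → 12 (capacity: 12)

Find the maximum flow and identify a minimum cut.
Max flow = 8, Min cut edges: (4,5)

Maximum flow: 8
Minimum cut: (4,5)
Partition: S = [0, 1, 2, 3, 4], T = [5, 6, 7, 8, 9, 10, 11, 12]

Max-flow min-cut theorem verified: both equal 8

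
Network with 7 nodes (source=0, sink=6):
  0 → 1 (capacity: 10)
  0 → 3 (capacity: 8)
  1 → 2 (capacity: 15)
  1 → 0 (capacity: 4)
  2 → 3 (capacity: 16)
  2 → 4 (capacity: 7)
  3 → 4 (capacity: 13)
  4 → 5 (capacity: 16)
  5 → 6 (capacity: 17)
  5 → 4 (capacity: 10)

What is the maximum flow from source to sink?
Maximum flow = 16

Max flow: 16

Flow assignment:
  0 → 1: 10/10
  0 → 3: 6/8
  1 → 2: 10/15
  2 → 3: 3/16
  2 → 4: 7/7
  3 → 4: 9/13
  4 → 5: 16/16
  5 → 6: 16/17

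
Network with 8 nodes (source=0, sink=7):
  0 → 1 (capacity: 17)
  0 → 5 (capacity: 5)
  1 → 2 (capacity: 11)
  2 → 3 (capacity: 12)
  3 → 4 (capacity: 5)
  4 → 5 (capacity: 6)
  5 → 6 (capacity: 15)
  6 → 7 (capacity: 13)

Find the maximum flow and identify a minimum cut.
Max flow = 10, Min cut edges: (0,5), (3,4)

Maximum flow: 10
Minimum cut: (0,5), (3,4)
Partition: S = [0, 1, 2, 3], T = [4, 5, 6, 7]

Max-flow min-cut theorem verified: both equal 10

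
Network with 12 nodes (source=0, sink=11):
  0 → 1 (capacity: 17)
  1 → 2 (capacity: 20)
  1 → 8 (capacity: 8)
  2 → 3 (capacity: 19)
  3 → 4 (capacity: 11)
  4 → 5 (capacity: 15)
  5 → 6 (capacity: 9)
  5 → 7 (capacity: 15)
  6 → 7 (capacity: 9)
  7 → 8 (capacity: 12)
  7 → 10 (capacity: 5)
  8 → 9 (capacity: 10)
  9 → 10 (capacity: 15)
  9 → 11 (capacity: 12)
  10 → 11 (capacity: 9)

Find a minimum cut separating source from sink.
Min cut value = 15, edges: (7,10), (8,9)

Min cut value: 15
Partition: S = [0, 1, 2, 3, 4, 5, 6, 7, 8], T = [9, 10, 11]
Cut edges: (7,10), (8,9)

By max-flow min-cut theorem, max flow = min cut = 15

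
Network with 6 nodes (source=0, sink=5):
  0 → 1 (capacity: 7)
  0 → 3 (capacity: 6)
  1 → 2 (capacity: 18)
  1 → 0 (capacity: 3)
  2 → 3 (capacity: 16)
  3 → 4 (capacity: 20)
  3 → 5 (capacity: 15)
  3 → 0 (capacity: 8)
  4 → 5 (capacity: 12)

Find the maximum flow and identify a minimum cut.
Max flow = 13, Min cut edges: (0,1), (0,3)

Maximum flow: 13
Minimum cut: (0,1), (0,3)
Partition: S = [0], T = [1, 2, 3, 4, 5]

Max-flow min-cut theorem verified: both equal 13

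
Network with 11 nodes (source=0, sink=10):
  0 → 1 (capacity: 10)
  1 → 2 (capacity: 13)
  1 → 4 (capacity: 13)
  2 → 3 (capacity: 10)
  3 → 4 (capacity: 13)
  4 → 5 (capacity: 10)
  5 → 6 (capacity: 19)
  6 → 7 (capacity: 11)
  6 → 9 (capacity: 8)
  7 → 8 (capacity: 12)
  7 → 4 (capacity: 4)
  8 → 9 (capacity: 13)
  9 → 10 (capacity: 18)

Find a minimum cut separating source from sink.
Min cut value = 10, edges: (4,5)

Min cut value: 10
Partition: S = [0, 1, 2, 3, 4], T = [5, 6, 7, 8, 9, 10]
Cut edges: (4,5)

By max-flow min-cut theorem, max flow = min cut = 10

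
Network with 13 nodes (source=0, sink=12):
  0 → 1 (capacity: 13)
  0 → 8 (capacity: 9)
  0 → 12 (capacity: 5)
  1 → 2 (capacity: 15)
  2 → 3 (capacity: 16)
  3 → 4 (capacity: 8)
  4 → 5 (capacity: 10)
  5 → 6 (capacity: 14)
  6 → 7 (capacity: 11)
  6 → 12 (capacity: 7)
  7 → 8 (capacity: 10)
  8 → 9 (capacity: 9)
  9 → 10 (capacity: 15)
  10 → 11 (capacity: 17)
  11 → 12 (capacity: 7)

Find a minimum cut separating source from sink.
Min cut value = 19, edges: (0,12), (6,12), (11,12)

Min cut value: 19
Partition: S = [0, 1, 2, 3, 4, 5, 6, 7, 8, 9, 10, 11], T = [12]
Cut edges: (0,12), (6,12), (11,12)

By max-flow min-cut theorem, max flow = min cut = 19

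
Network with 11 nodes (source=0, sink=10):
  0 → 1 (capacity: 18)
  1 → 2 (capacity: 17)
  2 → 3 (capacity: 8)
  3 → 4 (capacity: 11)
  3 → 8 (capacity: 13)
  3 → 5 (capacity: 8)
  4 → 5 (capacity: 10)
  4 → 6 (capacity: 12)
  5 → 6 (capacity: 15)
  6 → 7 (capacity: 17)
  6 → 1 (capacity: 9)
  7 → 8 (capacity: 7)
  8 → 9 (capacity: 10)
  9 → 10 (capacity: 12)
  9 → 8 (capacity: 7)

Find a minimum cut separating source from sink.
Min cut value = 8, edges: (2,3)

Min cut value: 8
Partition: S = [0, 1, 2], T = [3, 4, 5, 6, 7, 8, 9, 10]
Cut edges: (2,3)

By max-flow min-cut theorem, max flow = min cut = 8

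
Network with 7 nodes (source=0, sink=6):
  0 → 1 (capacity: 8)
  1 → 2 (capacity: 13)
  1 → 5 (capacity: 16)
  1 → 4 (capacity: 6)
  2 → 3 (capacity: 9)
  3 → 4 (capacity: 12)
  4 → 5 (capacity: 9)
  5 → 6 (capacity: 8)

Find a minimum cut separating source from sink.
Min cut value = 8, edges: (5,6)

Min cut value: 8
Partition: S = [0, 1, 2, 3, 4, 5], T = [6]
Cut edges: (5,6)

By max-flow min-cut theorem, max flow = min cut = 8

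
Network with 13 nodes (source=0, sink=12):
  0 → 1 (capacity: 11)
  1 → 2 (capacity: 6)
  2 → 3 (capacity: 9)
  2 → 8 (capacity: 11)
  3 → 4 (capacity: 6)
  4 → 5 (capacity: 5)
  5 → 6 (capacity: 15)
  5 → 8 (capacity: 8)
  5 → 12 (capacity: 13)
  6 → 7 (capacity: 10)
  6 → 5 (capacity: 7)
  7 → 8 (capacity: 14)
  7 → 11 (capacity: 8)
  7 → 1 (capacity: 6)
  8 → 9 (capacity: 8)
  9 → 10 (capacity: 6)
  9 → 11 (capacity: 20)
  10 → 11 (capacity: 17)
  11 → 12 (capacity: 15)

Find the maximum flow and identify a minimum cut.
Max flow = 6, Min cut edges: (1,2)

Maximum flow: 6
Minimum cut: (1,2)
Partition: S = [0, 1], T = [2, 3, 4, 5, 6, 7, 8, 9, 10, 11, 12]

Max-flow min-cut theorem verified: both equal 6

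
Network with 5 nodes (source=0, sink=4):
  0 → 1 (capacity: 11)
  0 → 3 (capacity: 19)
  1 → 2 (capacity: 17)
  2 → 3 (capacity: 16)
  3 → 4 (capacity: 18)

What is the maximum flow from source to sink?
Maximum flow = 18

Max flow: 18

Flow assignment:
  0 → 1: 11/11
  0 → 3: 7/19
  1 → 2: 11/17
  2 → 3: 11/16
  3 → 4: 18/18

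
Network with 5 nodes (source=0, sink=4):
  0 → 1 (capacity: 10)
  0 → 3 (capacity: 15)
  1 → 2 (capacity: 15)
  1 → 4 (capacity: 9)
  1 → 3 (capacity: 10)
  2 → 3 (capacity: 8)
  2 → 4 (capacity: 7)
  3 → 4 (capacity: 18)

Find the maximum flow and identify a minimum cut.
Max flow = 25, Min cut edges: (0,1), (0,3)

Maximum flow: 25
Minimum cut: (0,1), (0,3)
Partition: S = [0], T = [1, 2, 3, 4]

Max-flow min-cut theorem verified: both equal 25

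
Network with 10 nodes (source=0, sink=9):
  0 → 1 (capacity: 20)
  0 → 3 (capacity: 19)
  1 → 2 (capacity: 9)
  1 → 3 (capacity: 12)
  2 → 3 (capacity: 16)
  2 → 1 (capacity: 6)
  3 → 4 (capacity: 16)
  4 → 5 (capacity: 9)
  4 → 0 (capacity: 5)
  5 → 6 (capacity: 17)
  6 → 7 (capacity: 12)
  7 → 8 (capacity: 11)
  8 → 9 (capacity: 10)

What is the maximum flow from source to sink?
Maximum flow = 9

Max flow: 9

Flow assignment:
  0 → 1: 14/20
  1 → 2: 8/9
  1 → 3: 6/12
  2 → 3: 8/16
  3 → 4: 14/16
  4 → 5: 9/9
  4 → 0: 5/5
  5 → 6: 9/17
  6 → 7: 9/12
  7 → 8: 9/11
  8 → 9: 9/10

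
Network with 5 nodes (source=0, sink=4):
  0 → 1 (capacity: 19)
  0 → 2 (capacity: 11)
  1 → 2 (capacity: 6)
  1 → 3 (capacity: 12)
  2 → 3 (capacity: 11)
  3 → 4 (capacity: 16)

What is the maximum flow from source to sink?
Maximum flow = 16

Max flow: 16

Flow assignment:
  0 → 1: 11/19
  0 → 2: 5/11
  1 → 2: 6/6
  1 → 3: 5/12
  2 → 3: 11/11
  3 → 4: 16/16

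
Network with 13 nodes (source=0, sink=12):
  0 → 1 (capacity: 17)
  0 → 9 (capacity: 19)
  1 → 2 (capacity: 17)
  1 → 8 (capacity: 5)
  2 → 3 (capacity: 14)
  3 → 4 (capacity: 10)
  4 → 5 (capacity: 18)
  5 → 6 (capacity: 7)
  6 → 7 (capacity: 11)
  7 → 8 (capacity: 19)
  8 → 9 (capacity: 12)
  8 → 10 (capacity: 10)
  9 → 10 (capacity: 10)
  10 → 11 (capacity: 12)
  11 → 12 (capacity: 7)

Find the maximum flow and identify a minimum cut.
Max flow = 7, Min cut edges: (11,12)

Maximum flow: 7
Minimum cut: (11,12)
Partition: S = [0, 1, 2, 3, 4, 5, 6, 7, 8, 9, 10, 11], T = [12]

Max-flow min-cut theorem verified: both equal 7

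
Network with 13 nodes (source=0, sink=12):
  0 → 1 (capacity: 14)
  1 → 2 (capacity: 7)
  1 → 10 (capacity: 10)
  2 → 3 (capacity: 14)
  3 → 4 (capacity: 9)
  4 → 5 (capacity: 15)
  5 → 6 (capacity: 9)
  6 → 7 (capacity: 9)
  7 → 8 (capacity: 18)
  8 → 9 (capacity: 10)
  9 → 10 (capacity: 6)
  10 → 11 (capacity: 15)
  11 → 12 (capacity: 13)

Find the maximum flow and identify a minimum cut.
Max flow = 13, Min cut edges: (11,12)

Maximum flow: 13
Minimum cut: (11,12)
Partition: S = [0, 1, 2, 3, 4, 5, 6, 7, 8, 9, 10, 11], T = [12]

Max-flow min-cut theorem verified: both equal 13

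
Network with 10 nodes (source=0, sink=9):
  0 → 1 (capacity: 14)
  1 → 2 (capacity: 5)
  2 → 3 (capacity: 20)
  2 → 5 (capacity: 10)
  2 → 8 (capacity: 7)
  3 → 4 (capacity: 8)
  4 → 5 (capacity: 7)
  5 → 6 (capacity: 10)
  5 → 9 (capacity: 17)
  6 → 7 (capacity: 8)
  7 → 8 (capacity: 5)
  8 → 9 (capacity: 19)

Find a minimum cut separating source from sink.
Min cut value = 5, edges: (1,2)

Min cut value: 5
Partition: S = [0, 1], T = [2, 3, 4, 5, 6, 7, 8, 9]
Cut edges: (1,2)

By max-flow min-cut theorem, max flow = min cut = 5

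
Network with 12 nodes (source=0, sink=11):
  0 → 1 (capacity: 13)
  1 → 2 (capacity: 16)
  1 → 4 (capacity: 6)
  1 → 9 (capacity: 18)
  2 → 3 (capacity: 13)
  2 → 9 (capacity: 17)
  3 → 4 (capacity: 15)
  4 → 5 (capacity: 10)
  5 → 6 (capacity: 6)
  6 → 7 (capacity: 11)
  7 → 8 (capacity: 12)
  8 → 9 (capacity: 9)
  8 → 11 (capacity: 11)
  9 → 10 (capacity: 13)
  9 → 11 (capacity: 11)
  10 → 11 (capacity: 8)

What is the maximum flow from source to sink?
Maximum flow = 13

Max flow: 13

Flow assignment:
  0 → 1: 13/13
  1 → 9: 13/18
  9 → 10: 2/13
  9 → 11: 11/11
  10 → 11: 2/8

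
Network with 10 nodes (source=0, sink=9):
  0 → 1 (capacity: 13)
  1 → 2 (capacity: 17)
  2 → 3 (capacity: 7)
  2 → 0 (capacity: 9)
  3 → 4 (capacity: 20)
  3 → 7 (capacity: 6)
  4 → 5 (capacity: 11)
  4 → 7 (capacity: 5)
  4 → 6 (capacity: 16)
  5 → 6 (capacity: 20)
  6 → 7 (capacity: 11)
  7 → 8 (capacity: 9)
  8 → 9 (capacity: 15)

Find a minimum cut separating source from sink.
Min cut value = 7, edges: (2,3)

Min cut value: 7
Partition: S = [0, 1, 2], T = [3, 4, 5, 6, 7, 8, 9]
Cut edges: (2,3)

By max-flow min-cut theorem, max flow = min cut = 7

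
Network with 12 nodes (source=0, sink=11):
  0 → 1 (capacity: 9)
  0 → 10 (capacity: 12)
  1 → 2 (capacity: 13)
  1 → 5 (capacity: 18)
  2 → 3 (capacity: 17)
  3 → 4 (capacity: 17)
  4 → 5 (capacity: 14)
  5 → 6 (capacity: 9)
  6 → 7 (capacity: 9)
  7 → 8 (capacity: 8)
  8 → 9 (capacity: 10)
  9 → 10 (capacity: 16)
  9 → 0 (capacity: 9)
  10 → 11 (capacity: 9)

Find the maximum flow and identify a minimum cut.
Max flow = 9, Min cut edges: (10,11)

Maximum flow: 9
Minimum cut: (10,11)
Partition: S = [0, 1, 2, 3, 4, 5, 6, 7, 8, 9, 10], T = [11]

Max-flow min-cut theorem verified: both equal 9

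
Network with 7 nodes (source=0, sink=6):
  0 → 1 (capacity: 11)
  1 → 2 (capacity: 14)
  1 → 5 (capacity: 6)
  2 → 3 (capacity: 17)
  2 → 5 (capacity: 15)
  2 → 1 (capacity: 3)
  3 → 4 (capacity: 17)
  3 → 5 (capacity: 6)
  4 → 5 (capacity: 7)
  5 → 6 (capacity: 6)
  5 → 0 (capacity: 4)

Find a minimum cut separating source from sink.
Min cut value = 6, edges: (5,6)

Min cut value: 6
Partition: S = [0, 1, 2, 3, 4, 5], T = [6]
Cut edges: (5,6)

By max-flow min-cut theorem, max flow = min cut = 6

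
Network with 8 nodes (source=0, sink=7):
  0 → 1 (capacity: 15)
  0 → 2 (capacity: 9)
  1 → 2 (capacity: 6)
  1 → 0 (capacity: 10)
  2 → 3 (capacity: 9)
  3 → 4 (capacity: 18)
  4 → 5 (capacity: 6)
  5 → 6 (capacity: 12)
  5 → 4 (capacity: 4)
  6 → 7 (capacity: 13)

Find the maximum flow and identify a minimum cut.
Max flow = 6, Min cut edges: (4,5)

Maximum flow: 6
Minimum cut: (4,5)
Partition: S = [0, 1, 2, 3, 4], T = [5, 6, 7]

Max-flow min-cut theorem verified: both equal 6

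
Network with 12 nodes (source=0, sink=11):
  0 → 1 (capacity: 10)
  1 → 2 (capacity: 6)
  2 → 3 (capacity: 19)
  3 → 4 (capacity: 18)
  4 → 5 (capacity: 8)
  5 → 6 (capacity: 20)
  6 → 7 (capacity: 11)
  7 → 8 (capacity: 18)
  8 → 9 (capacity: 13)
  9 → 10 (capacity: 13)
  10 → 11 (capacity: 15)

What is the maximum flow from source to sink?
Maximum flow = 6

Max flow: 6

Flow assignment:
  0 → 1: 6/10
  1 → 2: 6/6
  2 → 3: 6/19
  3 → 4: 6/18
  4 → 5: 6/8
  5 → 6: 6/20
  6 → 7: 6/11
  7 → 8: 6/18
  8 → 9: 6/13
  9 → 10: 6/13
  10 → 11: 6/15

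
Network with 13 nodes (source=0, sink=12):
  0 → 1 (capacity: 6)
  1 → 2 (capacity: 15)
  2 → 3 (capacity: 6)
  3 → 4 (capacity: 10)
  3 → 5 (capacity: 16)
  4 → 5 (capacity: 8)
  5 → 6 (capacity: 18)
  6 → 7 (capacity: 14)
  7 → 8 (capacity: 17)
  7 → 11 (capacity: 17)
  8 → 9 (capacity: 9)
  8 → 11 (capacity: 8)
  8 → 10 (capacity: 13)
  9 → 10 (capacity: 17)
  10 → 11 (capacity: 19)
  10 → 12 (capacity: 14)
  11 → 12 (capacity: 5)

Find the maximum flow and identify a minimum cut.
Max flow = 6, Min cut edges: (2,3)

Maximum flow: 6
Minimum cut: (2,3)
Partition: S = [0, 1, 2], T = [3, 4, 5, 6, 7, 8, 9, 10, 11, 12]

Max-flow min-cut theorem verified: both equal 6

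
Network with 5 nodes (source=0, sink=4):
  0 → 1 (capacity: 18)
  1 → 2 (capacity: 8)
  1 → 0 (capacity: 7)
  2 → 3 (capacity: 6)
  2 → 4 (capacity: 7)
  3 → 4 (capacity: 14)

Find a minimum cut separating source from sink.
Min cut value = 8, edges: (1,2)

Min cut value: 8
Partition: S = [0, 1], T = [2, 3, 4]
Cut edges: (1,2)

By max-flow min-cut theorem, max flow = min cut = 8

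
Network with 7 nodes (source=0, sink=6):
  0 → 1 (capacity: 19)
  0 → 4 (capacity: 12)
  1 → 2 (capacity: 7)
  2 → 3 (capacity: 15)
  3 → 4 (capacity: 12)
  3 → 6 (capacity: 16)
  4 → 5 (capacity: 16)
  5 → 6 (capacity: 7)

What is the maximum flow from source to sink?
Maximum flow = 14

Max flow: 14

Flow assignment:
  0 → 1: 7/19
  0 → 4: 7/12
  1 → 2: 7/7
  2 → 3: 7/15
  3 → 6: 7/16
  4 → 5: 7/16
  5 → 6: 7/7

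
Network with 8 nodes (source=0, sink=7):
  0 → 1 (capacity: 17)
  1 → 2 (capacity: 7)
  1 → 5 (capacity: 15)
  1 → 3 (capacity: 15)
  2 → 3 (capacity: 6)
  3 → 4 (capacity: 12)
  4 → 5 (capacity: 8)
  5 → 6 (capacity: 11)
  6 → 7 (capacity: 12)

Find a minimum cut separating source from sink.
Min cut value = 11, edges: (5,6)

Min cut value: 11
Partition: S = [0, 1, 2, 3, 4, 5], T = [6, 7]
Cut edges: (5,6)

By max-flow min-cut theorem, max flow = min cut = 11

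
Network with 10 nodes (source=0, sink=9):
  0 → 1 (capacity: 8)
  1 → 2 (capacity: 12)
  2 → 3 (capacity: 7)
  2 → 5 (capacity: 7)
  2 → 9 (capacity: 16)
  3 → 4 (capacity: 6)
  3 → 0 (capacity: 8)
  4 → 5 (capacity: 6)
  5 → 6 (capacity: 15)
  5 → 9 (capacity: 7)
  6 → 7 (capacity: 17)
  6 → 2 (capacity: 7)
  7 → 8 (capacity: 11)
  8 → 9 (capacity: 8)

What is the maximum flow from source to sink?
Maximum flow = 8

Max flow: 8

Flow assignment:
  0 → 1: 8/8
  1 → 2: 8/12
  2 → 9: 8/16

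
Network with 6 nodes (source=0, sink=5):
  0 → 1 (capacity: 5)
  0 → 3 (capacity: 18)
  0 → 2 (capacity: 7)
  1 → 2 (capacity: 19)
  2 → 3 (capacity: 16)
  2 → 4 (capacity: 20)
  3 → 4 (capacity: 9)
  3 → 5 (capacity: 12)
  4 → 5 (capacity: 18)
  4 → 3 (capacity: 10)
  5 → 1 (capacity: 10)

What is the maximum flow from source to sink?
Maximum flow = 30

Max flow: 30

Flow assignment:
  0 → 1: 5/5
  0 → 3: 18/18
  0 → 2: 7/7
  1 → 2: 5/19
  2 → 3: 3/16
  2 → 4: 9/20
  3 → 4: 9/9
  3 → 5: 12/12
  4 → 5: 18/18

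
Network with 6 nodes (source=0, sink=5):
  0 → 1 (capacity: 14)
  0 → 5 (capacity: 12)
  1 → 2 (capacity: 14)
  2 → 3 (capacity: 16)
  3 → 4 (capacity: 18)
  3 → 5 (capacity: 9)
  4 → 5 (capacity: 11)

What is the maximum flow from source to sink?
Maximum flow = 26

Max flow: 26

Flow assignment:
  0 → 1: 14/14
  0 → 5: 12/12
  1 → 2: 14/14
  2 → 3: 14/16
  3 → 4: 5/18
  3 → 5: 9/9
  4 → 5: 5/11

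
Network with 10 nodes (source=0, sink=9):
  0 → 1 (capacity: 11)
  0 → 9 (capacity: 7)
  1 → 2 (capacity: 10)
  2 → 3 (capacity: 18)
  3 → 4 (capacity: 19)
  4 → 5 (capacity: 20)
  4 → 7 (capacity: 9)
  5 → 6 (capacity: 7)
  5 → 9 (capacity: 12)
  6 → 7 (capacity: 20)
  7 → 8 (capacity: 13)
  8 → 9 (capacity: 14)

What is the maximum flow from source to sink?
Maximum flow = 17

Max flow: 17

Flow assignment:
  0 → 1: 10/11
  0 → 9: 7/7
  1 → 2: 10/10
  2 → 3: 10/18
  3 → 4: 10/19
  4 → 5: 10/20
  5 → 9: 10/12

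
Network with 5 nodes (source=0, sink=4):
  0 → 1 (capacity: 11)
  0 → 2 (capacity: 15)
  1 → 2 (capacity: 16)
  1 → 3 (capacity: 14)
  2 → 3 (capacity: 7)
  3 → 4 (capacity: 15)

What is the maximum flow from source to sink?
Maximum flow = 15

Max flow: 15

Flow assignment:
  0 → 1: 8/11
  0 → 2: 7/15
  1 → 3: 8/14
  2 → 3: 7/7
  3 → 4: 15/15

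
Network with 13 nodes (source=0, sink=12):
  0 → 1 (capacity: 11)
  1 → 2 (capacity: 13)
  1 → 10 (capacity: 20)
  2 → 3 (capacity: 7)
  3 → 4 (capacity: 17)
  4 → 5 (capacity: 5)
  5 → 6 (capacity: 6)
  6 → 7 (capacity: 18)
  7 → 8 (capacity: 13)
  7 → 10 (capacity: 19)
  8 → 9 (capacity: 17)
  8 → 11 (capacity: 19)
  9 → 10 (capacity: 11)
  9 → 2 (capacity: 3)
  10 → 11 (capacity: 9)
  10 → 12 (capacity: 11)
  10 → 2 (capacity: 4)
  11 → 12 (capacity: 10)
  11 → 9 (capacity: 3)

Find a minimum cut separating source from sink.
Min cut value = 11, edges: (0,1)

Min cut value: 11
Partition: S = [0], T = [1, 2, 3, 4, 5, 6, 7, 8, 9, 10, 11, 12]
Cut edges: (0,1)

By max-flow min-cut theorem, max flow = min cut = 11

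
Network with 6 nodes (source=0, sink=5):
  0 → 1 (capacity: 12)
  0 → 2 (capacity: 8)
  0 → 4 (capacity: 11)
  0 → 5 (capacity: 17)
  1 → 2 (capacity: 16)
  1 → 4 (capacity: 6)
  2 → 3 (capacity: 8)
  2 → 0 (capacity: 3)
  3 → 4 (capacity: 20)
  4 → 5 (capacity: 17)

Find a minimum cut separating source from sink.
Min cut value = 34, edges: (0,5), (4,5)

Min cut value: 34
Partition: S = [0, 1, 2, 3, 4], T = [5]
Cut edges: (0,5), (4,5)

By max-flow min-cut theorem, max flow = min cut = 34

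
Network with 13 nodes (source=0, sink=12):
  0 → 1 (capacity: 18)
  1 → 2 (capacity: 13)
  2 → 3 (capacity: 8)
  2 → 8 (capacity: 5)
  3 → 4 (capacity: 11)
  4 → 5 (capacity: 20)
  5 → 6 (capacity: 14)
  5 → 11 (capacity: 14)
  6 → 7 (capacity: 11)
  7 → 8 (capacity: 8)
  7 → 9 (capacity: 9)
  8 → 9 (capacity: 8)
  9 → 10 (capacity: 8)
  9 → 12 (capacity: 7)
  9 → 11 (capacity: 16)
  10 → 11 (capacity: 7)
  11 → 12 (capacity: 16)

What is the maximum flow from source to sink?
Maximum flow = 13

Max flow: 13

Flow assignment:
  0 → 1: 13/18
  1 → 2: 13/13
  2 → 3: 8/8
  2 → 8: 5/5
  3 → 4: 8/11
  4 → 5: 8/20
  5 → 11: 8/14
  8 → 9: 5/8
  9 → 12: 5/7
  11 → 12: 8/16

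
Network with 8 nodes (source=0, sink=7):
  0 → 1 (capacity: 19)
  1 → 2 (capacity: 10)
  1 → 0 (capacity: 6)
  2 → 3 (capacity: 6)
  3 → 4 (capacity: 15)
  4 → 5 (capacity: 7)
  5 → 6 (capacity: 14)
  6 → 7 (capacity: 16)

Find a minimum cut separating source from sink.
Min cut value = 6, edges: (2,3)

Min cut value: 6
Partition: S = [0, 1, 2], T = [3, 4, 5, 6, 7]
Cut edges: (2,3)

By max-flow min-cut theorem, max flow = min cut = 6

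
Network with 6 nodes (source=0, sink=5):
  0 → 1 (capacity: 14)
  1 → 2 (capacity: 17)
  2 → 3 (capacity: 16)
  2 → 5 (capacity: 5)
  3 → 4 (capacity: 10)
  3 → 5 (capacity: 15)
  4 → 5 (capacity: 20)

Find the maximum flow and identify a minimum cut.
Max flow = 14, Min cut edges: (0,1)

Maximum flow: 14
Minimum cut: (0,1)
Partition: S = [0], T = [1, 2, 3, 4, 5]

Max-flow min-cut theorem verified: both equal 14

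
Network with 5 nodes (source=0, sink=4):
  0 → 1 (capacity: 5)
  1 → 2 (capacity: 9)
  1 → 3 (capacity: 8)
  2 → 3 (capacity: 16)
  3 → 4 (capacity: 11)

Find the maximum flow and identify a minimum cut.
Max flow = 5, Min cut edges: (0,1)

Maximum flow: 5
Minimum cut: (0,1)
Partition: S = [0], T = [1, 2, 3, 4]

Max-flow min-cut theorem verified: both equal 5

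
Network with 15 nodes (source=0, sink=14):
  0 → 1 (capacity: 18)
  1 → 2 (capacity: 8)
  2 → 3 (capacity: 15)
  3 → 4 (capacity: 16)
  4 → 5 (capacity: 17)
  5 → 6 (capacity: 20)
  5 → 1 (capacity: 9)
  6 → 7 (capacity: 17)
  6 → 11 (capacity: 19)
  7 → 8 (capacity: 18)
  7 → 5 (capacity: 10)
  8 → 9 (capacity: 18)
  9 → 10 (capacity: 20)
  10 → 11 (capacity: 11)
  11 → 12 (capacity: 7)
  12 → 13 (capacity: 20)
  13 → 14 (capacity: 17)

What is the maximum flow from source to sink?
Maximum flow = 7

Max flow: 7

Flow assignment:
  0 → 1: 7/18
  1 → 2: 8/8
  2 → 3: 8/15
  3 → 4: 8/16
  4 → 5: 8/17
  5 → 6: 7/20
  5 → 1: 1/9
  6 → 11: 7/19
  11 → 12: 7/7
  12 → 13: 7/20
  13 → 14: 7/17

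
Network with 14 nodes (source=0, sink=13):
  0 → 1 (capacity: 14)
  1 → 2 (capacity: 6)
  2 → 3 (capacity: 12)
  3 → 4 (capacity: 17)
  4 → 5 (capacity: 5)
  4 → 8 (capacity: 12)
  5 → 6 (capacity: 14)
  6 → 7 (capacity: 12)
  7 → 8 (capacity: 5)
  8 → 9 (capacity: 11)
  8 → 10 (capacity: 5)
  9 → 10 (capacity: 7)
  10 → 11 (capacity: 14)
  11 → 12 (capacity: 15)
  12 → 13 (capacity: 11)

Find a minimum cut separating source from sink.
Min cut value = 6, edges: (1,2)

Min cut value: 6
Partition: S = [0, 1], T = [2, 3, 4, 5, 6, 7, 8, 9, 10, 11, 12, 13]
Cut edges: (1,2)

By max-flow min-cut theorem, max flow = min cut = 6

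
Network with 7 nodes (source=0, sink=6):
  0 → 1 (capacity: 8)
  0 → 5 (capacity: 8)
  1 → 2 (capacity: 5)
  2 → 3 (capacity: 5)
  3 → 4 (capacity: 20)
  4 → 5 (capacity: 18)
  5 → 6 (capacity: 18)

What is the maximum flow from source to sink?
Maximum flow = 13

Max flow: 13

Flow assignment:
  0 → 1: 5/8
  0 → 5: 8/8
  1 → 2: 5/5
  2 → 3: 5/5
  3 → 4: 5/20
  4 → 5: 5/18
  5 → 6: 13/18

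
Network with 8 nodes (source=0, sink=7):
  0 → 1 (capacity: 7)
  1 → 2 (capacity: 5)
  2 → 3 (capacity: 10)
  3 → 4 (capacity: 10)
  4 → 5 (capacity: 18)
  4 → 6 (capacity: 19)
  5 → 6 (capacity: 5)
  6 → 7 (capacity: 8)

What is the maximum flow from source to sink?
Maximum flow = 5

Max flow: 5

Flow assignment:
  0 → 1: 5/7
  1 → 2: 5/5
  2 → 3: 5/10
  3 → 4: 5/10
  4 → 6: 5/19
  6 → 7: 5/8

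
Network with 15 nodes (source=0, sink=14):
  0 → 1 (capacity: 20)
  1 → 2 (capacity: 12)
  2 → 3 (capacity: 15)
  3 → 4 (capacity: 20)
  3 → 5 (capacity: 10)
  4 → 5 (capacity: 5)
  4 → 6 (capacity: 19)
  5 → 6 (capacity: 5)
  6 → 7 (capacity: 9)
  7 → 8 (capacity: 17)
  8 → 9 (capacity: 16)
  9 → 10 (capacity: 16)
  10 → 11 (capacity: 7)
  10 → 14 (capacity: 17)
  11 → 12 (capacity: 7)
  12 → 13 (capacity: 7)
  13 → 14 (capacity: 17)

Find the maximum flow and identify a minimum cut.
Max flow = 9, Min cut edges: (6,7)

Maximum flow: 9
Minimum cut: (6,7)
Partition: S = [0, 1, 2, 3, 4, 5, 6], T = [7, 8, 9, 10, 11, 12, 13, 14]

Max-flow min-cut theorem verified: both equal 9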